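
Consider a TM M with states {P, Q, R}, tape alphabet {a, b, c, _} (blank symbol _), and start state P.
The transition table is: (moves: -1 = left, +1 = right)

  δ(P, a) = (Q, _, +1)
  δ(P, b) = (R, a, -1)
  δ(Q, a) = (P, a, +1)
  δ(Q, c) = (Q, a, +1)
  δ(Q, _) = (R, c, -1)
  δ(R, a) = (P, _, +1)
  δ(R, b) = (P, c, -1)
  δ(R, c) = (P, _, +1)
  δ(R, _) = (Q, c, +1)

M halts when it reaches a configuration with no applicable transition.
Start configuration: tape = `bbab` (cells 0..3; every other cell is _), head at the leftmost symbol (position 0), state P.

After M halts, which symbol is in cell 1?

_

P | _[b]bab__   read b → write a, move -1, go to R
R | [_]abab__   read _ → write c, move +1, go to Q
Q | c[a]bab__   read a → write a, move +1, go to P
P | ca[b]ab__   read b → write a, move -1, go to R
R | c[a]aab__   read a → write _, move +1, go to P
P | c_[a]ab__   read a → write _, move +1, go to Q
Q | c__[a]b__   read a → write a, move +1, go to P
P | c__a[b]__   read b → write a, move -1, go to R
R | c__[a]a__   read a → write _, move +1, go to P
P | c___[a]__   read a → write _, move +1, go to Q
Q | c____[_]_   read _ → write c, move -1, go to R
R | c___[_]c_   read _ → write c, move +1, go to Q
Q | c___c[c]_   read c → write a, move +1, go to Q
Q | c___ca[_]   read _ → write c, move -1, go to R
R | c___c[a]c   read a → write _, move +1, go to P
P | c___c_[c]
Cell 1 holds _ when M halts.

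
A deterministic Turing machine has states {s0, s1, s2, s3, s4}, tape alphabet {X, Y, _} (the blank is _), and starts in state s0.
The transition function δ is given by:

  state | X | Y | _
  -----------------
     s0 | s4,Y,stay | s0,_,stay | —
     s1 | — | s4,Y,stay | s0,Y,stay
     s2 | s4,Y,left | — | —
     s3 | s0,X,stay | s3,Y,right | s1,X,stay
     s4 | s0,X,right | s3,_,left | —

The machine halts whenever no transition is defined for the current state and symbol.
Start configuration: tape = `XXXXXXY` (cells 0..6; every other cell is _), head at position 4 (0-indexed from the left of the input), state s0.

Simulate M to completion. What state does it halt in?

s1

s0 | _XXXX[X]XY   read X → write Y, move stay, go to s4
s4 | _XXXX[Y]XY   read Y → write _, move left, go to s3
s3 | _XXX[X]_XY   read X → write X, move stay, go to s0
s0 | _XXX[X]_XY   read X → write Y, move stay, go to s4
s4 | _XXX[Y]_XY   read Y → write _, move left, go to s3
s3 | _XX[X]__XY   read X → write X, move stay, go to s0
s0 | _XX[X]__XY   read X → write Y, move stay, go to s4
s4 | _XX[Y]__XY   read Y → write _, move left, go to s3
s3 | _X[X]___XY   read X → write X, move stay, go to s0
s0 | _X[X]___XY   read X → write Y, move stay, go to s4
s4 | _X[Y]___XY   read Y → write _, move left, go to s3
s3 | _[X]____XY   read X → write X, move stay, go to s0
s0 | _[X]____XY   read X → write Y, move stay, go to s4
s4 | _[Y]____XY   read Y → write _, move left, go to s3
s3 | [_]_____XY   read _ → write X, move stay, go to s1
s1 | [X]_____XY
No transition is defined for (s1, X); M halts in state s1.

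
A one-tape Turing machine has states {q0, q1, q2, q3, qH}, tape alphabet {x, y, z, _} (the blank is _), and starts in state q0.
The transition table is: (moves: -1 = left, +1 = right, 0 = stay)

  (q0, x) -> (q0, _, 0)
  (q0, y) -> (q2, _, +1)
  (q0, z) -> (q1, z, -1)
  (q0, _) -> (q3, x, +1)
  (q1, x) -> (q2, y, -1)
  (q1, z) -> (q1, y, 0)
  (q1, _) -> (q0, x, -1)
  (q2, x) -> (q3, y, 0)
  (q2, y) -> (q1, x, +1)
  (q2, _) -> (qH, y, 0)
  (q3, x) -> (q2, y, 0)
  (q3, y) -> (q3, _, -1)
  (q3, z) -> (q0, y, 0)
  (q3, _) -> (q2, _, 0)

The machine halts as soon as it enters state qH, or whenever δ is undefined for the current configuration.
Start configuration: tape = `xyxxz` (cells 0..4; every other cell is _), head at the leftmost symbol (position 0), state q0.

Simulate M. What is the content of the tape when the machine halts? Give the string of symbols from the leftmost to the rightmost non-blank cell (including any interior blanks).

xxyxz

state=q0 head=0 tape=[x]yxxz   (q0,x)→(q0,_,0)
state=q0 head=0 tape=[_]yxxz   (q0,_)→(q3,x,+1)
state=q3 head=1 tape=x[y]xxz   (q3,y)→(q3,_,-1)
state=q3 head=0 tape=[x]_xxz   (q3,x)→(q2,y,0)
state=q2 head=0 tape=[y]_xxz   (q2,y)→(q1,x,+1)
state=q1 head=1 tape=x[_]xxz   (q1,_)→(q0,x,-1)
state=q0 head=0 tape=[x]xxxz   (q0,x)→(q0,_,0)
state=q0 head=0 tape=[_]xxxz   (q0,_)→(q3,x,+1)
state=q3 head=1 tape=x[x]xxz   (q3,x)→(q2,y,0)
state=q2 head=1 tape=x[y]xxz   (q2,y)→(q1,x,+1)
state=q1 head=2 tape=xx[x]xz   (q1,x)→(q2,y,-1)
state=q2 head=1 tape=x[x]yxz   (q2,x)→(q3,y,0)
state=q3 head=1 tape=x[y]yxz   (q3,y)→(q3,_,-1)
state=q3 head=0 tape=[x]_yxz   (q3,x)→(q2,y,0)
state=q2 head=0 tape=[y]_yxz   (q2,y)→(q1,x,+1)
state=q1 head=1 tape=x[_]yxz   (q1,_)→(q0,x,-1)
state=q0 head=0 tape=[x]xyxz   (q0,x)→(q0,_,0)
state=q0 head=0 tape=[_]xyxz   (q0,_)→(q3,x,+1)
state=q3 head=1 tape=x[x]yxz   (q3,x)→(q2,y,0)
state=q2 head=1 tape=x[y]yxz   (q2,y)→(q1,x,+1)
state=q1 head=2 tape=xx[y]xz
The non-blank tape span at halt is xxyxz.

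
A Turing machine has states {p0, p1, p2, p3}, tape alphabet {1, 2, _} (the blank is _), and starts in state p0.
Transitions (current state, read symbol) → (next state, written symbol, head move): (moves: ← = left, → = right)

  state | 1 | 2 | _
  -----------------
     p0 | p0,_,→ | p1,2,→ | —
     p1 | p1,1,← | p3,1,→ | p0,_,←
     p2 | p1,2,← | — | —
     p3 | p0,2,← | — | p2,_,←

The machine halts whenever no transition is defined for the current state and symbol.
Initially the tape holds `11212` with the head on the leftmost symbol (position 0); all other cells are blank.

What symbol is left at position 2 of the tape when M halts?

_

state=p0 head=0 tape=[1]1212_   (p0,1)→(p0,_,→)
state=p0 head=1 tape=_[1]212_   (p0,1)→(p0,_,→)
state=p0 head=2 tape=__[2]12_   (p0,2)→(p1,2,→)
state=p1 head=3 tape=__2[1]2_   (p1,1)→(p1,1,←)
state=p1 head=2 tape=__[2]12_   (p1,2)→(p3,1,→)
state=p3 head=3 tape=__1[1]2_   (p3,1)→(p0,2,←)
state=p0 head=2 tape=__[1]22_   (p0,1)→(p0,_,→)
state=p0 head=3 tape=___[2]2_   (p0,2)→(p1,2,→)
state=p1 head=4 tape=___2[2]_   (p1,2)→(p3,1,→)
state=p3 head=5 tape=___21[_]   (p3,_)→(p2,_,←)
state=p2 head=4 tape=___2[1]_   (p2,1)→(p1,2,←)
state=p1 head=3 tape=___[2]2_   (p1,2)→(p3,1,→)
state=p3 head=4 tape=___1[2]_
Cell 2 holds _ when M halts.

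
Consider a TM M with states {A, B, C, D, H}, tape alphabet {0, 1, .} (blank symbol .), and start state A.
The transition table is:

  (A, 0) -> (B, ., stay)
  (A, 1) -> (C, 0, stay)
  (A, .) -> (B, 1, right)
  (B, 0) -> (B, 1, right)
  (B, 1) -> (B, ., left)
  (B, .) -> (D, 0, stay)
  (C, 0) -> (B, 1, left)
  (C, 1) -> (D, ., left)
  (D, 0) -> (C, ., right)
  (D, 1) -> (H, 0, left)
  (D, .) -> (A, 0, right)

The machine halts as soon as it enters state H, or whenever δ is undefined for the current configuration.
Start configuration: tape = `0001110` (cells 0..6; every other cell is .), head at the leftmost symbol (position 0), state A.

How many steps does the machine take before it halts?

state=A head=0 tape=[0]001110   (A,0)→(B,.,stay)
state=B head=0 tape=[.]001110   (B,.)→(D,0,stay)
state=D head=0 tape=[0]001110   (D,0)→(C,.,right)
state=C head=1 tape=.[0]01110   (C,0)→(B,1,left)
state=B head=0 tape=[.]101110   (B,.)→(D,0,stay)
state=D head=0 tape=[0]101110   (D,0)→(C,.,right)
state=C head=1 tape=.[1]01110   (C,1)→(D,.,left)
state=D head=0 tape=[.].01110   (D,.)→(A,0,right)
state=A head=1 tape=0[.]01110   (A,.)→(B,1,right)
state=B head=2 tape=01[0]1110   (B,0)→(B,1,right)
state=B head=3 tape=011[1]110   (B,1)→(B,.,left)
state=B head=2 tape=01[1].110   (B,1)→(B,.,left)
state=B head=1 tape=0[1]..110   (B,1)→(B,.,left)
state=B head=0 tape=[0]...110   (B,0)→(B,1,right)
state=B head=1 tape=1[.]..110   (B,.)→(D,0,stay)
state=D head=1 tape=1[0]..110   (D,0)→(C,.,right)
state=C head=2 tape=1.[.].110
M halts after 16 transitions.

16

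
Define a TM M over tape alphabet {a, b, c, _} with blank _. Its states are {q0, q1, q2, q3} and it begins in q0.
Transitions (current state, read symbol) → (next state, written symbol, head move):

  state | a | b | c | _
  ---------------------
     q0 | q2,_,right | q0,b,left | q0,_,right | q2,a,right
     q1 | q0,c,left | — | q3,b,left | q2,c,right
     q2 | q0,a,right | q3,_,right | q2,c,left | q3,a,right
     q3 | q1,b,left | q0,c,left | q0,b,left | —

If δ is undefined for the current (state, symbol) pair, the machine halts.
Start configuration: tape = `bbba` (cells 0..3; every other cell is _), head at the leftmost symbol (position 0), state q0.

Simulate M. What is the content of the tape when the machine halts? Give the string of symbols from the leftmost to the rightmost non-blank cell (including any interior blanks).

aaac

state=q0 head=0 tape=_[b]bba_   (q0,b)→(q0,b,left)
state=q0 head=-1 tape=[_]bbba_   (q0,_)→(q2,a,right)
state=q2 head=0 tape=a[b]bba_   (q2,b)→(q3,_,right)
state=q3 head=1 tape=a_[b]ba_   (q3,b)→(q0,c,left)
state=q0 head=0 tape=a[_]cba_   (q0,_)→(q2,a,right)
state=q2 head=1 tape=aa[c]ba_   (q2,c)→(q2,c,left)
state=q2 head=0 tape=a[a]cba_   (q2,a)→(q0,a,right)
state=q0 head=1 tape=aa[c]ba_   (q0,c)→(q0,_,right)
state=q0 head=2 tape=aa_[b]a_   (q0,b)→(q0,b,left)
state=q0 head=1 tape=aa[_]ba_   (q0,_)→(q2,a,right)
state=q2 head=2 tape=aaa[b]a_   (q2,b)→(q3,_,right)
state=q3 head=3 tape=aaa_[a]_   (q3,a)→(q1,b,left)
state=q1 head=2 tape=aaa[_]b_   (q1,_)→(q2,c,right)
state=q2 head=3 tape=aaac[b]_   (q2,b)→(q3,_,right)
state=q3 head=4 tape=aaac_[_]
The non-blank tape span at halt is aaac.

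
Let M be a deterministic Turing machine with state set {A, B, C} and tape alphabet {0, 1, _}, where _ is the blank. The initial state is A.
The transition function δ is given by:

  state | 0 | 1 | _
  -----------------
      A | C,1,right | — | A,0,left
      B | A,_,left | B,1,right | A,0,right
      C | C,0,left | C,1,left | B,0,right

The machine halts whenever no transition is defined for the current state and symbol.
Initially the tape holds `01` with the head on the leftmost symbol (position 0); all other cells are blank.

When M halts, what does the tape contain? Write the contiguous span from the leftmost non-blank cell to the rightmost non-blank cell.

A | __[0]1__   read 0 → write 1, move right, go to C
C | __1[1]__   read 1 → write 1, move left, go to C
C | __[1]1__   read 1 → write 1, move left, go to C
C | _[_]11__   read _ → write 0, move right, go to B
B | _0[1]1__   read 1 → write 1, move right, go to B
B | _01[1]__   read 1 → write 1, move right, go to B
B | _011[_]_   read _ → write 0, move right, go to A
A | _0110[_]   read _ → write 0, move left, go to A
A | _011[0]0   read 0 → write 1, move right, go to C
C | _0111[0]   read 0 → write 0, move left, go to C
C | _011[1]0   read 1 → write 1, move left, go to C
C | _01[1]10   read 1 → write 1, move left, go to C
C | _0[1]110   read 1 → write 1, move left, go to C
C | _[0]1110   read 0 → write 0, move left, go to C
C | [_]01110   read _ → write 0, move right, go to B
B | 0[0]1110   read 0 → write _, move left, go to A
A | [0]_1110   read 0 → write 1, move right, go to C
C | 1[_]1110   read _ → write 0, move right, go to B
B | 10[1]110   read 1 → write 1, move right, go to B
B | 101[1]10   read 1 → write 1, move right, go to B
B | 1011[1]0   read 1 → write 1, move right, go to B
B | 10111[0]   read 0 → write _, move left, go to A
A | 1011[1]_
The non-blank tape span at halt is 10111.

10111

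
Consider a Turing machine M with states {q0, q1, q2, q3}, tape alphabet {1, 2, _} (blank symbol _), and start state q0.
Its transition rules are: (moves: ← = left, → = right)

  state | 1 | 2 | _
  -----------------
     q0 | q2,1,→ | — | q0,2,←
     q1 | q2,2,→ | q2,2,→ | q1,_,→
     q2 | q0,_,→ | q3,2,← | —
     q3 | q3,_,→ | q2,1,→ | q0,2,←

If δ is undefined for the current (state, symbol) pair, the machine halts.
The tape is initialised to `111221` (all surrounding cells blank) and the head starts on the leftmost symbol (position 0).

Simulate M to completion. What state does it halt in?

q2

q0 | [1]11221__   read 1 → write 1, move →, go to q2
q2 | 1[1]1221__   read 1 → write _, move →, go to q0
q0 | 1_[1]221__   read 1 → write 1, move →, go to q2
q2 | 1_1[2]21__   read 2 → write 2, move ←, go to q3
q3 | 1_[1]221__   read 1 → write _, move →, go to q3
q3 | 1__[2]21__   read 2 → write 1, move →, go to q2
q2 | 1__1[2]1__   read 2 → write 2, move ←, go to q3
q3 | 1__[1]21__   read 1 → write _, move →, go to q3
q3 | 1___[2]1__   read 2 → write 1, move →, go to q2
q2 | 1___1[1]__   read 1 → write _, move →, go to q0
q0 | 1___1_[_]_   read _ → write 2, move ←, go to q0
q0 | 1___1[_]2_   read _ → write 2, move ←, go to q0
q0 | 1___[1]22_   read 1 → write 1, move →, go to q2
q2 | 1___1[2]2_   read 2 → write 2, move ←, go to q3
q3 | 1___[1]22_   read 1 → write _, move →, go to q3
q3 | 1____[2]2_   read 2 → write 1, move →, go to q2
q2 | 1____1[2]_   read 2 → write 2, move ←, go to q3
q3 | 1____[1]2_   read 1 → write _, move →, go to q3
q3 | 1_____[2]_   read 2 → write 1, move →, go to q2
q2 | 1_____1[_]
No transition is defined for (q2, _); M halts in state q2.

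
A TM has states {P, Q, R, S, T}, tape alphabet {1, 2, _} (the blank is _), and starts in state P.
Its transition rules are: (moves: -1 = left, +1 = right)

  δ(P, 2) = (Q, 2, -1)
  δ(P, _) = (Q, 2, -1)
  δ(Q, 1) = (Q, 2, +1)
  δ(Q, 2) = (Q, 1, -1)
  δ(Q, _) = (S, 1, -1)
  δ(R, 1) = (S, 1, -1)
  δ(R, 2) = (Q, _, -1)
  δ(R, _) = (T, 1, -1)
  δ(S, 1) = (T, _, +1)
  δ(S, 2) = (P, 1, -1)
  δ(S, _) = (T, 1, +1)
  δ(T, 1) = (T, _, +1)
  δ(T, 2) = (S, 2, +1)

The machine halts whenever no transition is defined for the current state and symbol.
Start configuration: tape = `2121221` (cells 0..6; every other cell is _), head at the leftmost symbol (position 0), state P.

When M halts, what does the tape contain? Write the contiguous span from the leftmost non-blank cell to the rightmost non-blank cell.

state=P head=0 tape=__[2]121221_   (P,2)→(Q,2,-1)
state=Q head=-1 tape=_[_]2121221_   (Q,_)→(S,1,-1)
state=S head=-2 tape=[_]12121221_   (S,_)→(T,1,+1)
state=T head=-1 tape=1[1]2121221_   (T,1)→(T,_,+1)
state=T head=0 tape=1_[2]121221_   (T,2)→(S,2,+1)
state=S head=1 tape=1_2[1]21221_   (S,1)→(T,_,+1)
state=T head=2 tape=1_2_[2]1221_   (T,2)→(S,2,+1)
state=S head=3 tape=1_2_2[1]221_   (S,1)→(T,_,+1)
state=T head=4 tape=1_2_2_[2]21_   (T,2)→(S,2,+1)
state=S head=5 tape=1_2_2_2[2]1_   (S,2)→(P,1,-1)
state=P head=4 tape=1_2_2_[2]11_   (P,2)→(Q,2,-1)
state=Q head=3 tape=1_2_2[_]211_   (Q,_)→(S,1,-1)
state=S head=2 tape=1_2_[2]1211_   (S,2)→(P,1,-1)
state=P head=1 tape=1_2[_]11211_   (P,_)→(Q,2,-1)
state=Q head=0 tape=1_[2]211211_   (Q,2)→(Q,1,-1)
state=Q head=-1 tape=1[_]1211211_   (Q,_)→(S,1,-1)
state=S head=-2 tape=[1]11211211_   (S,1)→(T,_,+1)
state=T head=-1 tape=_[1]1211211_   (T,1)→(T,_,+1)
state=T head=0 tape=__[1]211211_   (T,1)→(T,_,+1)
state=T head=1 tape=___[2]11211_   (T,2)→(S,2,+1)
state=S head=2 tape=___2[1]1211_   (S,1)→(T,_,+1)
state=T head=3 tape=___2_[1]211_   (T,1)→(T,_,+1)
state=T head=4 tape=___2__[2]11_   (T,2)→(S,2,+1)
state=S head=5 tape=___2__2[1]1_   (S,1)→(T,_,+1)
state=T head=6 tape=___2__2_[1]_   (T,1)→(T,_,+1)
state=T head=7 tape=___2__2__[_]
The non-blank tape span at halt is 2__2.

2__2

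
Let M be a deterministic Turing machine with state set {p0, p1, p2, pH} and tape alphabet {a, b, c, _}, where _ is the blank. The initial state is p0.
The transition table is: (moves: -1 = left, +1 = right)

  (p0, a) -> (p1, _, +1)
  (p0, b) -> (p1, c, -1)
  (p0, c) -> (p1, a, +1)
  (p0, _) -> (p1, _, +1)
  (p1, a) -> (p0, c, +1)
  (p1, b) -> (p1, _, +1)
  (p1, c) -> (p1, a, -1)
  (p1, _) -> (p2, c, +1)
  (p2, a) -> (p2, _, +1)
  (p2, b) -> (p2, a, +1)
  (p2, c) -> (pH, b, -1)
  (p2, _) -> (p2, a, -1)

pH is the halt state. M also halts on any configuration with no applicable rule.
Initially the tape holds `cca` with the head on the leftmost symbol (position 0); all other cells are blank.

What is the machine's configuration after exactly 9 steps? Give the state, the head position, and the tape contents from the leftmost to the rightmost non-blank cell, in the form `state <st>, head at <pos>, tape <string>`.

state pH, head at 3, tape c_c_ba

state=p0 head=0 tape=[c]ca___   (p0,c)→(p1,a,+1)
state=p1 head=1 tape=a[c]a___   (p1,c)→(p1,a,-1)
state=p1 head=0 tape=[a]aa___   (p1,a)→(p0,c,+1)
state=p0 head=1 tape=c[a]a___   (p0,a)→(p1,_,+1)
state=p1 head=2 tape=c_[a]___   (p1,a)→(p0,c,+1)
state=p0 head=3 tape=c_c[_]__   (p0,_)→(p1,_,+1)
state=p1 head=4 tape=c_c_[_]_   (p1,_)→(p2,c,+1)
state=p2 head=5 tape=c_c_c[_]   (p2,_)→(p2,a,-1)
state=p2 head=4 tape=c_c_[c]a   (p2,c)→(pH,b,-1)
state=pH head=3 tape=c_c[_]ba
After 9 steps: state pH, head at 3, tape c_c_ba.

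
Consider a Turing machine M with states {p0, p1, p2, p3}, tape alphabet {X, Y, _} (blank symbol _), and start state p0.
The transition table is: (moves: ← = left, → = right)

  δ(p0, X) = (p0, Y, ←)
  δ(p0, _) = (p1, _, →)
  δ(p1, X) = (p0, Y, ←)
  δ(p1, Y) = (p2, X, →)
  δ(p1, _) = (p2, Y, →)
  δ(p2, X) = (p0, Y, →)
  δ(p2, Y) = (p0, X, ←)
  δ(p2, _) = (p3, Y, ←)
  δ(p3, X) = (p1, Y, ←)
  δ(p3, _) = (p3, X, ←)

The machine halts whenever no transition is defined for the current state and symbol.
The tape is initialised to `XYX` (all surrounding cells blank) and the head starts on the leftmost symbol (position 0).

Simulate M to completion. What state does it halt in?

p0

state=p0 head=0 tape=_[X]YX   (p0,X)→(p0,Y,←)
state=p0 head=-1 tape=[_]YYX   (p0,_)→(p1,_,→)
state=p1 head=0 tape=_[Y]YX   (p1,Y)→(p2,X,→)
state=p2 head=1 tape=_X[Y]X   (p2,Y)→(p0,X,←)
state=p0 head=0 tape=_[X]XX   (p0,X)→(p0,Y,←)
state=p0 head=-1 tape=[_]YXX   (p0,_)→(p1,_,→)
state=p1 head=0 tape=_[Y]XX   (p1,Y)→(p2,X,→)
state=p2 head=1 tape=_X[X]X   (p2,X)→(p0,Y,→)
state=p0 head=2 tape=_XY[X]   (p0,X)→(p0,Y,←)
state=p0 head=1 tape=_X[Y]Y
No transition is defined for (p0, Y); M halts in state p0.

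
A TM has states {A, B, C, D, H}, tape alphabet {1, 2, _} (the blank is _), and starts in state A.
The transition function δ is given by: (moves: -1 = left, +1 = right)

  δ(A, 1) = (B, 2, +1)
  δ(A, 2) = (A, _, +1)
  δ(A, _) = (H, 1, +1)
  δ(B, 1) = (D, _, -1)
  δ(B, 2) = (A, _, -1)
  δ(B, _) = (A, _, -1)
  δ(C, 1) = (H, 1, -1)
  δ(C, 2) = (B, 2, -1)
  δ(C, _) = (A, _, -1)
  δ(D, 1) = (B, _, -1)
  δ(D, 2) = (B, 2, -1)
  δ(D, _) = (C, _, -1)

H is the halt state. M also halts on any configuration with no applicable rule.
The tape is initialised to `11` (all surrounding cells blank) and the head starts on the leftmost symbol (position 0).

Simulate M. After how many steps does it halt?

A | __[1]1   read 1 → write 2, move +1, go to B
B | __2[1]   read 1 → write _, move -1, go to D
D | __[2]_   read 2 → write 2, move -1, go to B
B | _[_]2_   read _ → write _, move -1, go to A
A | [_]_2_   read _ → write 1, move +1, go to H
H | 1[_]2_
M halts after 5 transitions.

5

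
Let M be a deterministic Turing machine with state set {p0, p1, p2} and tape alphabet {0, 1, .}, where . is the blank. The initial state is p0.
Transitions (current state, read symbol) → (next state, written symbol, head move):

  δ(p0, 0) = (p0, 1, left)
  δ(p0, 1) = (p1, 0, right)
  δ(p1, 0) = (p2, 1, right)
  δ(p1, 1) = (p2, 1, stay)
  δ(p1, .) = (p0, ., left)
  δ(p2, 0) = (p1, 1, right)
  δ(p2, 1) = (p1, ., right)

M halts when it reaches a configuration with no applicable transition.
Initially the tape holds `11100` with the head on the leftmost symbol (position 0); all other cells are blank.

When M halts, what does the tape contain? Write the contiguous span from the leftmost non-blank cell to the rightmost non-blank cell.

state=p0 head=0 tape=[1]1100.   (p0,1)→(p1,0,right)
state=p1 head=1 tape=0[1]100.   (p1,1)→(p2,1,stay)
state=p2 head=1 tape=0[1]100.   (p2,1)→(p1,.,right)
state=p1 head=2 tape=0.[1]00.   (p1,1)→(p2,1,stay)
state=p2 head=2 tape=0.[1]00.   (p2,1)→(p1,.,right)
state=p1 head=3 tape=0..[0]0.   (p1,0)→(p2,1,right)
state=p2 head=4 tape=0..1[0].   (p2,0)→(p1,1,right)
state=p1 head=5 tape=0..11[.]   (p1,.)→(p0,.,left)
state=p0 head=4 tape=0..1[1].   (p0,1)→(p1,0,right)
state=p1 head=5 tape=0..10[.]   (p1,.)→(p0,.,left)
state=p0 head=4 tape=0..1[0].   (p0,0)→(p0,1,left)
state=p0 head=3 tape=0..[1]1.   (p0,1)→(p1,0,right)
state=p1 head=4 tape=0..0[1].   (p1,1)→(p2,1,stay)
state=p2 head=4 tape=0..0[1].   (p2,1)→(p1,.,right)
state=p1 head=5 tape=0..0.[.]   (p1,.)→(p0,.,left)
state=p0 head=4 tape=0..0[.].
The non-blank tape span at halt is 0..0.

0..0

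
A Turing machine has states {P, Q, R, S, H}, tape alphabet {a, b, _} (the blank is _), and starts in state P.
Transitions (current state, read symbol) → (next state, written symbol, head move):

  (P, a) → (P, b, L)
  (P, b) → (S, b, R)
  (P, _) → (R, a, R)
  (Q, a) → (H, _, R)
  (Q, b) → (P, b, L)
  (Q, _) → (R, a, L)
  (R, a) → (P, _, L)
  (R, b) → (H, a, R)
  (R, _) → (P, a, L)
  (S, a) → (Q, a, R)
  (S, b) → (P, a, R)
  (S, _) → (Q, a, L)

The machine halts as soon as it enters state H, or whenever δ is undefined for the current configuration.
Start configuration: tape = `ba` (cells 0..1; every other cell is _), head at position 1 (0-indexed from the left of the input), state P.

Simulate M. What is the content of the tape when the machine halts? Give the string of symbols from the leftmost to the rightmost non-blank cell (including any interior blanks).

P | b[a]____   read a → write b, move L, go to P
P | [b]b____   read b → write b, move R, go to S
S | b[b]____   read b → write a, move R, go to P
P | ba[_]___   read _ → write a, move R, go to R
R | baa[_]__   read _ → write a, move L, go to P
P | ba[a]a__   read a → write b, move L, go to P
P | b[a]ba__   read a → write b, move L, go to P
P | [b]bba__   read b → write b, move R, go to S
S | b[b]ba__   read b → write a, move R, go to P
P | ba[b]a__   read b → write b, move R, go to S
S | bab[a]__   read a → write a, move R, go to Q
Q | baba[_]_   read _ → write a, move L, go to R
R | bab[a]a_   read a → write _, move L, go to P
P | ba[b]_a_   read b → write b, move R, go to S
S | bab[_]a_   read _ → write a, move L, go to Q
Q | ba[b]aa_   read b → write b, move L, go to P
P | b[a]baa_   read a → write b, move L, go to P
P | [b]bbaa_   read b → write b, move R, go to S
S | b[b]baa_   read b → write a, move R, go to P
P | ba[b]aa_   read b → write b, move R, go to S
S | bab[a]a_   read a → write a, move R, go to Q
Q | baba[a]_   read a → write _, move R, go to H
H | baba_[_]
The non-blank tape span at halt is baba.

baba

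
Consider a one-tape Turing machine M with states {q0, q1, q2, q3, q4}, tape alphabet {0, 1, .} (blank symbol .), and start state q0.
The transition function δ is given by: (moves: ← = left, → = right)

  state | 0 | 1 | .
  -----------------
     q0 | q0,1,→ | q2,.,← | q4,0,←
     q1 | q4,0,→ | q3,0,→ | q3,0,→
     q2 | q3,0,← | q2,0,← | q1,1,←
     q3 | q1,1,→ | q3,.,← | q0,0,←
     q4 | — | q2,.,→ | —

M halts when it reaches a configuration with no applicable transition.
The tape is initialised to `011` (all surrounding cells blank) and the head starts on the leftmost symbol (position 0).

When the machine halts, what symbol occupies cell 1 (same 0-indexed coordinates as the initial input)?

0

state=q0 head=0 tape=.....[0]11..   (q0,0)→(q0,1,→)
state=q0 head=1 tape=.....1[1]1..   (q0,1)→(q2,.,←)
state=q2 head=0 tape=.....[1].1..   (q2,1)→(q2,0,←)
state=q2 head=-1 tape=....[.]0.1..   (q2,.)→(q1,1,←)
state=q1 head=-2 tape=...[.]10.1..   (q1,.)→(q3,0,→)
state=q3 head=-1 tape=...0[1]0.1..   (q3,1)→(q3,.,←)
state=q3 head=-2 tape=...[0].0.1..   (q3,0)→(q1,1,→)
state=q1 head=-1 tape=...1[.]0.1..   (q1,.)→(q3,0,→)
state=q3 head=0 tape=...10[0].1..   (q3,0)→(q1,1,→)
state=q1 head=1 tape=...101[.]1..   (q1,.)→(q3,0,→)
state=q3 head=2 tape=...1010[1]..   (q3,1)→(q3,.,←)
state=q3 head=1 tape=...101[0]...   (q3,0)→(q1,1,→)
state=q1 head=2 tape=...1011[.]..   (q1,.)→(q3,0,→)
state=q3 head=3 tape=...10110[.].   (q3,.)→(q0,0,←)
state=q0 head=2 tape=...1011[0]0.   (q0,0)→(q0,1,→)
state=q0 head=3 tape=...10111[0].   (q0,0)→(q0,1,→)
state=q0 head=4 tape=...101111[.]   (q0,.)→(q4,0,←)
state=q4 head=3 tape=...10111[1]0   (q4,1)→(q2,.,→)
state=q2 head=4 tape=...10111.[0]   (q2,0)→(q3,0,←)
state=q3 head=3 tape=...10111[.]0   (q3,.)→(q0,0,←)
state=q0 head=2 tape=...1011[1]00   (q0,1)→(q2,.,←)
state=q2 head=1 tape=...101[1].00   (q2,1)→(q2,0,←)
state=q2 head=0 tape=...10[1]0.00   (q2,1)→(q2,0,←)
state=q2 head=-1 tape=...1[0]00.00   (q2,0)→(q3,0,←)
state=q3 head=-2 tape=...[1]000.00   (q3,1)→(q3,.,←)
state=q3 head=-3 tape=..[.].000.00   (q3,.)→(q0,0,←)
state=q0 head=-4 tape=.[.]0.000.00   (q0,.)→(q4,0,←)
state=q4 head=-5 tape=[.]00.000.00
Cell 1 holds 0 when M halts.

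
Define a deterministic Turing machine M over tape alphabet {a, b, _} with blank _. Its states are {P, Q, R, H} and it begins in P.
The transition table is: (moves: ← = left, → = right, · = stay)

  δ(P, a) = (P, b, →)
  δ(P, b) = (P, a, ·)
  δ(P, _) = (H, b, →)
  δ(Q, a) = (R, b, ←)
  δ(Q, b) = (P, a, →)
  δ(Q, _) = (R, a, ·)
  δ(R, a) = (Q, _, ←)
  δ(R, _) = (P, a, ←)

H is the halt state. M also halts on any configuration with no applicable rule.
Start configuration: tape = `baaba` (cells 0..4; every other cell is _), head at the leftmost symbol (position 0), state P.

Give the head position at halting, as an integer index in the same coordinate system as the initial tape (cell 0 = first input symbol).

6

P | [b]aaba__   read b → write a, move ·, go to P
P | [a]aaba__   read a → write b, move →, go to P
P | b[a]aba__   read a → write b, move →, go to P
P | bb[a]ba__   read a → write b, move →, go to P
P | bbb[b]a__   read b → write a, move ·, go to P
P | bbb[a]a__   read a → write b, move →, go to P
P | bbbb[a]__   read a → write b, move →, go to P
P | bbbbb[_]_   read _ → write b, move →, go to H
H | bbbbbb[_]
At halt the head is at cell 6.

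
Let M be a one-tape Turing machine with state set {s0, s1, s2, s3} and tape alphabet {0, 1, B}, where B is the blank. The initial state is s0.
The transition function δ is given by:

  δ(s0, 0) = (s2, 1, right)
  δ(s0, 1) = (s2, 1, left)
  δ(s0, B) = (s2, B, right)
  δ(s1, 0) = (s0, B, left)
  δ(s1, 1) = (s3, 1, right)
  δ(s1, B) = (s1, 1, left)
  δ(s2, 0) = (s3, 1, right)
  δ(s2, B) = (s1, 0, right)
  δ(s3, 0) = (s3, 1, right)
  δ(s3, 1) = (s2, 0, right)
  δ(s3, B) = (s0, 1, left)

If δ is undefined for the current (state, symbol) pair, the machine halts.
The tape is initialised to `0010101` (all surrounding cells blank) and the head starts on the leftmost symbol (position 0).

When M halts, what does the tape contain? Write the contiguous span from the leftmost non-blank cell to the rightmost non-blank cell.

1101011101

s0 | [0]010101BBB   read 0 → write 1, move right, go to s2
s2 | 1[0]10101BBB   read 0 → write 1, move right, go to s3
s3 | 11[1]0101BBB   read 1 → write 0, move right, go to s2
s2 | 110[0]101BBB   read 0 → write 1, move right, go to s3
s3 | 1101[1]01BBB   read 1 → write 0, move right, go to s2
s2 | 11010[0]1BBB   read 0 → write 1, move right, go to s3
s3 | 110101[1]BBB   read 1 → write 0, move right, go to s2
s2 | 1101010[B]BB   read B → write 0, move right, go to s1
s1 | 11010100[B]B   read B → write 1, move left, go to s1
s1 | 1101010[0]1B   read 0 → write B, move left, go to s0
s0 | 110101[0]B1B   read 0 → write 1, move right, go to s2
s2 | 1101011[B]1B   read B → write 0, move right, go to s1
s1 | 11010110[1]B   read 1 → write 1, move right, go to s3
s3 | 110101101[B]   read B → write 1, move left, go to s0
s0 | 11010110[1]1   read 1 → write 1, move left, go to s2
s2 | 1101011[0]11   read 0 → write 1, move right, go to s3
s3 | 11010111[1]1   read 1 → write 0, move right, go to s2
s2 | 110101110[1]
The non-blank tape span at halt is 1101011101.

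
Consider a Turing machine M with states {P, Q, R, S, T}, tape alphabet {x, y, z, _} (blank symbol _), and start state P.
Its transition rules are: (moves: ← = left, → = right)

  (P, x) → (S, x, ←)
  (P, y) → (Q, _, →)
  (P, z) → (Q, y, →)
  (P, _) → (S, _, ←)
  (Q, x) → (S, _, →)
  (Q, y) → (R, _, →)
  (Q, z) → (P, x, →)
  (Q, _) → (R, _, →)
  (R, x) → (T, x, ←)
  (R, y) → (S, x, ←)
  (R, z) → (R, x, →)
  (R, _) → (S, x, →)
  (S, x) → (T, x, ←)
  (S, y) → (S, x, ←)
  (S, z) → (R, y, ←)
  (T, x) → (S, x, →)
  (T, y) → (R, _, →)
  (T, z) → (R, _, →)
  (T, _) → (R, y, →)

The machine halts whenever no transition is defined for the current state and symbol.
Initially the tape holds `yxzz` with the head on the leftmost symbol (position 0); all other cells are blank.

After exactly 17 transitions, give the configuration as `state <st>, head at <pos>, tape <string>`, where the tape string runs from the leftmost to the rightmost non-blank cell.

state=P head=0 tape=[y]xzz   (P,y)→(Q,_,→)
state=Q head=1 tape=_[x]zz   (Q,x)→(S,_,→)
state=S head=2 tape=__[z]z   (S,z)→(R,y,←)
state=R head=1 tape=_[_]yz   (R,_)→(S,x,→)
state=S head=2 tape=_x[y]z   (S,y)→(S,x,←)
state=S head=1 tape=_[x]xz   (S,x)→(T,x,←)
state=T head=0 tape=[_]xxz   (T,_)→(R,y,→)
state=R head=1 tape=y[x]xz   (R,x)→(T,x,←)
state=T head=0 tape=[y]xxz   (T,y)→(R,_,→)
state=R head=1 tape=_[x]xz   (R,x)→(T,x,←)
state=T head=0 tape=[_]xxz   (T,_)→(R,y,→)
state=R head=1 tape=y[x]xz   (R,x)→(T,x,←)
state=T head=0 tape=[y]xxz   (T,y)→(R,_,→)
state=R head=1 tape=_[x]xz   (R,x)→(T,x,←)
state=T head=0 tape=[_]xxz   (T,_)→(R,y,→)
state=R head=1 tape=y[x]xz   (R,x)→(T,x,←)
state=T head=0 tape=[y]xxz   (T,y)→(R,_,→)
state=R head=1 tape=_[x]xz
After 17 steps: state R, head at 1, tape xxz.

state R, head at 1, tape xxz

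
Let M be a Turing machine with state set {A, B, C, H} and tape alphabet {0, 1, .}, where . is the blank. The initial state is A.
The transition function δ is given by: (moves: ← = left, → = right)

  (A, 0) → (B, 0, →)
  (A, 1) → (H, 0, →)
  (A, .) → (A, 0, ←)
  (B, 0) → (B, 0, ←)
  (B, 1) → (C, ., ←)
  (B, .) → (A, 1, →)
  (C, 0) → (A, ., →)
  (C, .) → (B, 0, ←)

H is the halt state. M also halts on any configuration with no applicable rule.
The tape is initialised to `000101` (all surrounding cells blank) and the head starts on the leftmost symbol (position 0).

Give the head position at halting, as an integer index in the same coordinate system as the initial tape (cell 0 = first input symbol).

A | ...[0]00101   read 0 → write 0, move →, go to B
B | ...0[0]0101   read 0 → write 0, move ←, go to B
B | ...[0]00101   read 0 → write 0, move ←, go to B
B | ..[.]000101   read . → write 1, move →, go to A
A | ..1[0]00101   read 0 → write 0, move →, go to B
B | ..10[0]0101   read 0 → write 0, move ←, go to B
B | ..1[0]00101   read 0 → write 0, move ←, go to B
B | ..[1]000101   read 1 → write ., move ←, go to C
C | .[.].000101   read . → write 0, move ←, go to B
B | [.]0.000101   read . → write 1, move →, go to A
A | 1[0].000101   read 0 → write 0, move →, go to B
B | 10[.]000101   read . → write 1, move →, go to A
A | 101[0]00101   read 0 → write 0, move →, go to B
B | 1010[0]0101   read 0 → write 0, move ←, go to B
B | 101[0]00101   read 0 → write 0, move ←, go to B
B | 10[1]000101   read 1 → write ., move ←, go to C
C | 1[0].000101   read 0 → write ., move →, go to A
A | 1.[.]000101   read . → write 0, move ←, go to A
A | 1[.]0000101   read . → write 0, move ←, go to A
A | [1]00000101   read 1 → write 0, move →, go to H
H | 0[0]0000101
At halt the head is at cell -2.

-2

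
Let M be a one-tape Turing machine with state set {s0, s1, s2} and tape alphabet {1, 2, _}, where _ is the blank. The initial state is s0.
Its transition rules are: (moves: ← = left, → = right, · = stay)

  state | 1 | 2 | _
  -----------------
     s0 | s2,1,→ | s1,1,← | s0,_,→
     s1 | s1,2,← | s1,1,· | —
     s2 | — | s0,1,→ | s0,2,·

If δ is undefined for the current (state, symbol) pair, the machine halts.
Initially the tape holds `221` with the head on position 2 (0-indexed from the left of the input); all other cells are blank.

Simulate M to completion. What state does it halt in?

s1

s0 | _22[1]_   read 1 → write 1, move →, go to s2
s2 | _221[_]   read _ → write 2, move ·, go to s0
s0 | _221[2]   read 2 → write 1, move ←, go to s1
s1 | _22[1]1   read 1 → write 2, move ←, go to s1
s1 | _2[2]21   read 2 → write 1, move ·, go to s1
s1 | _2[1]21   read 1 → write 2, move ←, go to s1
s1 | _[2]221   read 2 → write 1, move ·, go to s1
s1 | _[1]221   read 1 → write 2, move ←, go to s1
s1 | [_]2221
No transition is defined for (s1, _); M halts in state s1.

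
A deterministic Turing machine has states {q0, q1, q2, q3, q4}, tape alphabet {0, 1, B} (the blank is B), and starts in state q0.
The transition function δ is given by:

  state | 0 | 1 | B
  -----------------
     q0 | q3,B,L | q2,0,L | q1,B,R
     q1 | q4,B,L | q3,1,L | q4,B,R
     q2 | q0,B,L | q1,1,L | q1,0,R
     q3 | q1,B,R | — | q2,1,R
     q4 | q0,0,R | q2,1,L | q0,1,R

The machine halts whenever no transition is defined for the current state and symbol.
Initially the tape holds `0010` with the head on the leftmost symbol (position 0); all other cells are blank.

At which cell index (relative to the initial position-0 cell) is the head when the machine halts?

-1

state=q0 head=0 tape=B[0]010   (q0,0)→(q3,B,L)
state=q3 head=-1 tape=[B]B010   (q3,B)→(q2,1,R)
state=q2 head=0 tape=1[B]010   (q2,B)→(q1,0,R)
state=q1 head=1 tape=10[0]10   (q1,0)→(q4,B,L)
state=q4 head=0 tape=1[0]B10   (q4,0)→(q0,0,R)
state=q0 head=1 tape=10[B]10   (q0,B)→(q1,B,R)
state=q1 head=2 tape=10B[1]0   (q1,1)→(q3,1,L)
state=q3 head=1 tape=10[B]10   (q3,B)→(q2,1,R)
state=q2 head=2 tape=101[1]0   (q2,1)→(q1,1,L)
state=q1 head=1 tape=10[1]10   (q1,1)→(q3,1,L)
state=q3 head=0 tape=1[0]110   (q3,0)→(q1,B,R)
state=q1 head=1 tape=1B[1]10   (q1,1)→(q3,1,L)
state=q3 head=0 tape=1[B]110   (q3,B)→(q2,1,R)
state=q2 head=1 tape=11[1]10   (q2,1)→(q1,1,L)
state=q1 head=0 tape=1[1]110   (q1,1)→(q3,1,L)
state=q3 head=-1 tape=[1]1110
At halt the head is at cell -1.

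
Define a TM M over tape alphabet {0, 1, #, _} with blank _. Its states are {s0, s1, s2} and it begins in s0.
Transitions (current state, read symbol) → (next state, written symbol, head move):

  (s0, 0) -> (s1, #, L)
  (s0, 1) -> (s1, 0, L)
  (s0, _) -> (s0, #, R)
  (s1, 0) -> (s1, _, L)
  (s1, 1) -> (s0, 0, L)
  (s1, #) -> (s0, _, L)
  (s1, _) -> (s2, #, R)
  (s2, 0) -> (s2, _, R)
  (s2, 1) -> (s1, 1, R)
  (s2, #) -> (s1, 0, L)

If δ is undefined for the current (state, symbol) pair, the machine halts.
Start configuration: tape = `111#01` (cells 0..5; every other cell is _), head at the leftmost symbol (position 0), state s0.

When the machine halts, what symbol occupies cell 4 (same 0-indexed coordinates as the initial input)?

s0 | _[1]11#01__   read 1 → write 0, move L, go to s1
s1 | [_]011#01__   read _ → write #, move R, go to s2
s2 | #[0]11#01__   read 0 → write _, move R, go to s2
s2 | #_[1]1#01__   read 1 → write 1, move R, go to s1
s1 | #_1[1]#01__   read 1 → write 0, move L, go to s0
s0 | #_[1]0#01__   read 1 → write 0, move L, go to s1
s1 | #[_]00#01__   read _ → write #, move R, go to s2
s2 | ##[0]0#01__   read 0 → write _, move R, go to s2
s2 | ##_[0]#01__   read 0 → write _, move R, go to s2
s2 | ##__[#]01__   read # → write 0, move L, go to s1
s1 | ##_[_]001__   read _ → write #, move R, go to s2
s2 | ##_#[0]01__   read 0 → write _, move R, go to s2
s2 | ##_#_[0]1__   read 0 → write _, move R, go to s2
s2 | ##_#__[1]__   read 1 → write 1, move R, go to s1
s1 | ##_#__1[_]_   read _ → write #, move R, go to s2
s2 | ##_#__1#[_]
Cell 4 holds _ when M halts.

_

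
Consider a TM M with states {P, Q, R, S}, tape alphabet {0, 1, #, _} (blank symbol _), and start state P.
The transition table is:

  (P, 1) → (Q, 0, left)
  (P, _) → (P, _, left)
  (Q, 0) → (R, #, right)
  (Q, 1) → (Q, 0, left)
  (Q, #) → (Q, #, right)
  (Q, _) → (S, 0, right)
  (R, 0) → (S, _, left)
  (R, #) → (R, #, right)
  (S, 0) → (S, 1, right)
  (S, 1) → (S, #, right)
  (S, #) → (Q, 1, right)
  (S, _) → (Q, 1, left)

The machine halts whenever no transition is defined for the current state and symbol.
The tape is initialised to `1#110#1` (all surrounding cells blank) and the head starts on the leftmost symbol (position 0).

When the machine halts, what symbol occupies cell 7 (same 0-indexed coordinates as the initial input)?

#

P | _[1]#110#1___   read 1 → write 0, move left, go to Q
Q | [_]0#110#1___   read _ → write 0, move right, go to S
S | 0[0]#110#1___   read 0 → write 1, move right, go to S
S | 01[#]110#1___   read # → write 1, move right, go to Q
Q | 011[1]10#1___   read 1 → write 0, move left, go to Q
Q | 01[1]010#1___   read 1 → write 0, move left, go to Q
Q | 0[1]0010#1___   read 1 → write 0, move left, go to Q
Q | [0]00010#1___   read 0 → write #, move right, go to R
R | #[0]0010#1___   read 0 → write _, move left, go to S
S | [#]_0010#1___   read # → write 1, move right, go to Q
Q | 1[_]0010#1___   read _ → write 0, move right, go to S
S | 10[0]010#1___   read 0 → write 1, move right, go to S
S | 101[0]10#1___   read 0 → write 1, move right, go to S
S | 1011[1]0#1___   read 1 → write #, move right, go to S
S | 1011#[0]#1___   read 0 → write 1, move right, go to S
S | 1011#1[#]1___   read # → write 1, move right, go to Q
Q | 1011#11[1]___   read 1 → write 0, move left, go to Q
Q | 1011#1[1]0___   read 1 → write 0, move left, go to Q
Q | 1011#[1]00___   read 1 → write 0, move left, go to Q
Q | 1011[#]000___   read # → write #, move right, go to Q
Q | 1011#[0]00___   read 0 → write #, move right, go to R
R | 1011##[0]0___   read 0 → write _, move left, go to S
S | 1011#[#]_0___   read # → write 1, move right, go to Q
Q | 1011#1[_]0___   read _ → write 0, move right, go to S
S | 1011#10[0]___   read 0 → write 1, move right, go to S
S | 1011#101[_]__   read _ → write 1, move left, go to Q
Q | 1011#10[1]1__   read 1 → write 0, move left, go to Q
Q | 1011#1[0]01__   read 0 → write #, move right, go to R
R | 1011#1#[0]1__   read 0 → write _, move left, go to S
S | 1011#1[#]_1__   read # → write 1, move right, go to Q
Q | 1011#11[_]1__   read _ → write 0, move right, go to S
S | 1011#110[1]__   read 1 → write #, move right, go to S
S | 1011#110#[_]_   read _ → write 1, move left, go to Q
Q | 1011#110[#]1_   read # → write #, move right, go to Q
Q | 1011#110#[1]_   read 1 → write 0, move left, go to Q
Q | 1011#110[#]0_   read # → write #, move right, go to Q
Q | 1011#110#[0]_   read 0 → write #, move right, go to R
R | 1011#110##[_]
Cell 7 holds # when M halts.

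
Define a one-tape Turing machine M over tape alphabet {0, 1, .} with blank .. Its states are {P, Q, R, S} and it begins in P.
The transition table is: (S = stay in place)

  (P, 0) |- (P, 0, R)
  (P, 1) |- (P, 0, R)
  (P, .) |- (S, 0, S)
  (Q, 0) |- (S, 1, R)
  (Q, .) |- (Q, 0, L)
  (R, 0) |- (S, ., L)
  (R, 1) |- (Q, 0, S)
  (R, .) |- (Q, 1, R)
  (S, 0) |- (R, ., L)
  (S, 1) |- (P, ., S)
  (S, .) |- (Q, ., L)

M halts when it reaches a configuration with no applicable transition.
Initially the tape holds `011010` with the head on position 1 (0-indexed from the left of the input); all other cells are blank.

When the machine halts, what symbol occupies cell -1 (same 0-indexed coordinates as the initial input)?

1

P | .0[1]1010.   read 1 → write 0, move R, go to P
P | .00[1]010.   read 1 → write 0, move R, go to P
P | .000[0]10.   read 0 → write 0, move R, go to P
P | .0000[1]0.   read 1 → write 0, move R, go to P
P | .00000[0].   read 0 → write 0, move R, go to P
P | .000000[.]   read . → write 0, move S, go to S
S | .000000[0]   read 0 → write ., move L, go to R
R | .00000[0].   read 0 → write ., move L, go to S
S | .0000[0]..   read 0 → write ., move L, go to R
R | .000[0]...   read 0 → write ., move L, go to S
S | .00[0]....   read 0 → write ., move L, go to R
R | .0[0].....   read 0 → write ., move L, go to S
S | .[0]......   read 0 → write ., move L, go to R
R | [.].......   read . → write 1, move R, go to Q
Q | 1[.]......   read . → write 0, move L, go to Q
Q | [1]0......
Cell -1 holds 1 when M halts.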